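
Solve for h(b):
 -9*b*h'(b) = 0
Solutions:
 h(b) = C1


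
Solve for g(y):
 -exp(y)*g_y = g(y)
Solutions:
 g(y) = C1*exp(exp(-y))


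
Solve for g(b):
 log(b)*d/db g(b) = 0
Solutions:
 g(b) = C1


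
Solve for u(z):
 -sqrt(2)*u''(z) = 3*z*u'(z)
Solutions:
 u(z) = C1 + C2*erf(2^(1/4)*sqrt(3)*z/2)


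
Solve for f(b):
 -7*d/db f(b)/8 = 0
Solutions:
 f(b) = C1


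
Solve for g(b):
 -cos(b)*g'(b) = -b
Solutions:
 g(b) = C1 + Integral(b/cos(b), b)


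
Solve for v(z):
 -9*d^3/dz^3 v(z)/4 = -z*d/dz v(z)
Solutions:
 v(z) = C1 + Integral(C2*airyai(2^(2/3)*3^(1/3)*z/3) + C3*airybi(2^(2/3)*3^(1/3)*z/3), z)


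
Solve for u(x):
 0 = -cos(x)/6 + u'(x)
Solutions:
 u(x) = C1 + sin(x)/6


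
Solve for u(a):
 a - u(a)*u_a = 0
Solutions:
 u(a) = -sqrt(C1 + a^2)
 u(a) = sqrt(C1 + a^2)


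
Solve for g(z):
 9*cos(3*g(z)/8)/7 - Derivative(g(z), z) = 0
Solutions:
 -9*z/7 - 4*log(sin(3*g(z)/8) - 1)/3 + 4*log(sin(3*g(z)/8) + 1)/3 = C1


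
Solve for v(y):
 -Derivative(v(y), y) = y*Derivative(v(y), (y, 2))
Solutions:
 v(y) = C1 + C2*log(y)


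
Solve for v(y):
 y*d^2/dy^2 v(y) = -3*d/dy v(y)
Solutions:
 v(y) = C1 + C2/y^2


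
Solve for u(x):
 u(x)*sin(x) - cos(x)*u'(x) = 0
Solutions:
 u(x) = C1/cos(x)


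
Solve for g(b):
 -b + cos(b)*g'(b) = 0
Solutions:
 g(b) = C1 + Integral(b/cos(b), b)


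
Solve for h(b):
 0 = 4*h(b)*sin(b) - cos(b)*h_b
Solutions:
 h(b) = C1/cos(b)^4


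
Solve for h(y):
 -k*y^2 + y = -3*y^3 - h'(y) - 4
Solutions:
 h(y) = C1 + k*y^3/3 - 3*y^4/4 - y^2/2 - 4*y


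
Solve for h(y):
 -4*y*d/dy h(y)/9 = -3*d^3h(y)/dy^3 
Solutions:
 h(y) = C1 + Integral(C2*airyai(2^(2/3)*y/3) + C3*airybi(2^(2/3)*y/3), y)


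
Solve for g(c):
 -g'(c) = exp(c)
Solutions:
 g(c) = C1 - exp(c)


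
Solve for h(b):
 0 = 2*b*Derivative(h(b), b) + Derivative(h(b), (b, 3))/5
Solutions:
 h(b) = C1 + Integral(C2*airyai(-10^(1/3)*b) + C3*airybi(-10^(1/3)*b), b)


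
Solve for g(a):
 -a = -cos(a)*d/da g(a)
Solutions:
 g(a) = C1 + Integral(a/cos(a), a)


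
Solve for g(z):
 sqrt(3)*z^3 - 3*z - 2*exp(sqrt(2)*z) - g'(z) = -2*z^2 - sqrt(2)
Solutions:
 g(z) = C1 + sqrt(3)*z^4/4 + 2*z^3/3 - 3*z^2/2 + sqrt(2)*z - sqrt(2)*exp(sqrt(2)*z)


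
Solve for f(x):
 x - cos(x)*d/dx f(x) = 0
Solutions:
 f(x) = C1 + Integral(x/cos(x), x)


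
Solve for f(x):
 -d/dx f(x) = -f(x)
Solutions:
 f(x) = C1*exp(x)


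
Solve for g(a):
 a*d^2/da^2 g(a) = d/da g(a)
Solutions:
 g(a) = C1 + C2*a^2


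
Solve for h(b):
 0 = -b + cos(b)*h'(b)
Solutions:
 h(b) = C1 + Integral(b/cos(b), b)


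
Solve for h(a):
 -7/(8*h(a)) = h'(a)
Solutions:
 h(a) = -sqrt(C1 - 7*a)/2
 h(a) = sqrt(C1 - 7*a)/2


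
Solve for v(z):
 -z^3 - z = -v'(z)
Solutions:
 v(z) = C1 + z^4/4 + z^2/2


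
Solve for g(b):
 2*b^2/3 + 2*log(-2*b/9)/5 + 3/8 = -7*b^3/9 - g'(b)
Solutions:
 g(b) = C1 - 7*b^4/36 - 2*b^3/9 - 2*b*log(-b)/5 + b*(-16*log(2) + 1 + 32*log(3))/40


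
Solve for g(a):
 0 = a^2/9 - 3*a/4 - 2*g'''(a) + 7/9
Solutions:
 g(a) = C1 + C2*a + C3*a^2 + a^5/1080 - a^4/64 + 7*a^3/108


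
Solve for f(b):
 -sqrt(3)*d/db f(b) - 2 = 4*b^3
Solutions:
 f(b) = C1 - sqrt(3)*b^4/3 - 2*sqrt(3)*b/3


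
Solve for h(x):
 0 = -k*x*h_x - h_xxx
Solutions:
 h(x) = C1 + Integral(C2*airyai(x*(-k)^(1/3)) + C3*airybi(x*(-k)^(1/3)), x)


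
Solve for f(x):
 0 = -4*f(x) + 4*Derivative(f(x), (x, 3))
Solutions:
 f(x) = C3*exp(x) + (C1*sin(sqrt(3)*x/2) + C2*cos(sqrt(3)*x/2))*exp(-x/2)


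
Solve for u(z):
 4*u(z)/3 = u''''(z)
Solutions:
 u(z) = C1*exp(-sqrt(2)*3^(3/4)*z/3) + C2*exp(sqrt(2)*3^(3/4)*z/3) + C3*sin(sqrt(2)*3^(3/4)*z/3) + C4*cos(sqrt(2)*3^(3/4)*z/3)


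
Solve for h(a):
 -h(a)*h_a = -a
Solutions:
 h(a) = -sqrt(C1 + a^2)
 h(a) = sqrt(C1 + a^2)


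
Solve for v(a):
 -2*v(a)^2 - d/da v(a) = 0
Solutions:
 v(a) = 1/(C1 + 2*a)


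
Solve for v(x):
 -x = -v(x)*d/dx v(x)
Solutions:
 v(x) = -sqrt(C1 + x^2)
 v(x) = sqrt(C1 + x^2)


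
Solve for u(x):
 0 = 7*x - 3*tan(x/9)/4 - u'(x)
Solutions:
 u(x) = C1 + 7*x^2/2 + 27*log(cos(x/9))/4


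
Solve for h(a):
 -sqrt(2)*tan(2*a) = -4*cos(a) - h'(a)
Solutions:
 h(a) = C1 - sqrt(2)*log(cos(2*a))/2 - 4*sin(a)


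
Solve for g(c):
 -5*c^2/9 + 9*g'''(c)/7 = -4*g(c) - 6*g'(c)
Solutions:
 g(c) = C1*exp(-14^(1/3)*c*(-(3 + sqrt(23))^(1/3) + 14^(1/3)/(3 + sqrt(23))^(1/3))/6)*sin(14^(1/3)*sqrt(3)*c*(14^(1/3)/(3 + sqrt(23))^(1/3) + (3 + sqrt(23))^(1/3))/6) + C2*exp(-14^(1/3)*c*(-(3 + sqrt(23))^(1/3) + 14^(1/3)/(3 + sqrt(23))^(1/3))/6)*cos(14^(1/3)*sqrt(3)*c*(14^(1/3)/(3 + sqrt(23))^(1/3) + (3 + sqrt(23))^(1/3))/6) + C3*exp(14^(1/3)*c*(-(3 + sqrt(23))^(1/3) + 14^(1/3)/(3 + sqrt(23))^(1/3))/3) + 5*c^2/36 - 5*c/12 + 5/8


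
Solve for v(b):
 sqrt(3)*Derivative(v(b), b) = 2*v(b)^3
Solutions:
 v(b) = -sqrt(6)*sqrt(-1/(C1 + 2*sqrt(3)*b))/2
 v(b) = sqrt(6)*sqrt(-1/(C1 + 2*sqrt(3)*b))/2


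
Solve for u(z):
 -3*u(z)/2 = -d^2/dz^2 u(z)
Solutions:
 u(z) = C1*exp(-sqrt(6)*z/2) + C2*exp(sqrt(6)*z/2)


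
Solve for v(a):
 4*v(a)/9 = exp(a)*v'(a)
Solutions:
 v(a) = C1*exp(-4*exp(-a)/9)


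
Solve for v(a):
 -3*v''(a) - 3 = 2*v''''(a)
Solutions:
 v(a) = C1 + C2*a + C3*sin(sqrt(6)*a/2) + C4*cos(sqrt(6)*a/2) - a^2/2


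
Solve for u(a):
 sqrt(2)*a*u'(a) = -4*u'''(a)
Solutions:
 u(a) = C1 + Integral(C2*airyai(-sqrt(2)*a/2) + C3*airybi(-sqrt(2)*a/2), a)


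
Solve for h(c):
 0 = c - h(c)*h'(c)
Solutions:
 h(c) = -sqrt(C1 + c^2)
 h(c) = sqrt(C1 + c^2)


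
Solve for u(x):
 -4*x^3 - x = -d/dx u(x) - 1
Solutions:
 u(x) = C1 + x^4 + x^2/2 - x


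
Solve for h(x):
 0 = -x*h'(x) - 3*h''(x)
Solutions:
 h(x) = C1 + C2*erf(sqrt(6)*x/6)


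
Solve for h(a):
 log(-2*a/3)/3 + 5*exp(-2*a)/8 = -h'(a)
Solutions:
 h(a) = C1 - a*log(-a)/3 + a*(-log(2) + 1 + log(3))/3 + 5*exp(-2*a)/16


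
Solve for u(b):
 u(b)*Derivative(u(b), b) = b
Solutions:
 u(b) = -sqrt(C1 + b^2)
 u(b) = sqrt(C1 + b^2)


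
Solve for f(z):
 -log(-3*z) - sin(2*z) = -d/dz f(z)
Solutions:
 f(z) = C1 + z*log(-z) - z + z*log(3) - cos(2*z)/2


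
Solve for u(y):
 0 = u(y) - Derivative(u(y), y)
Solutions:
 u(y) = C1*exp(y)


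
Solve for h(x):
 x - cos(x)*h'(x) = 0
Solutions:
 h(x) = C1 + Integral(x/cos(x), x)


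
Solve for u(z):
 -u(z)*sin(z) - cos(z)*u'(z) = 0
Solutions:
 u(z) = C1*cos(z)


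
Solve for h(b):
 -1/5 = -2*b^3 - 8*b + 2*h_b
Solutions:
 h(b) = C1 + b^4/4 + 2*b^2 - b/10


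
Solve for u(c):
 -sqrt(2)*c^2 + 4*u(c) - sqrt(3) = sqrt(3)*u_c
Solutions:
 u(c) = C1*exp(4*sqrt(3)*c/3) + sqrt(2)*c^2/4 + sqrt(6)*c/8 + 3*sqrt(2)/32 + sqrt(3)/4


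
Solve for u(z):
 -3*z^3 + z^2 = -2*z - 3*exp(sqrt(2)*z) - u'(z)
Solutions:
 u(z) = C1 + 3*z^4/4 - z^3/3 - z^2 - 3*sqrt(2)*exp(sqrt(2)*z)/2


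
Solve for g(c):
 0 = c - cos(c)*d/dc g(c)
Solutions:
 g(c) = C1 + Integral(c/cos(c), c)


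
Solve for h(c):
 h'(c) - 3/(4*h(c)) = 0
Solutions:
 h(c) = -sqrt(C1 + 6*c)/2
 h(c) = sqrt(C1 + 6*c)/2


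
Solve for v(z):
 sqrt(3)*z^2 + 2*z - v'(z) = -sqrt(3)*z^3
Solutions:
 v(z) = C1 + sqrt(3)*z^4/4 + sqrt(3)*z^3/3 + z^2


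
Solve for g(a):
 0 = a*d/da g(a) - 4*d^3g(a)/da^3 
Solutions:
 g(a) = C1 + Integral(C2*airyai(2^(1/3)*a/2) + C3*airybi(2^(1/3)*a/2), a)


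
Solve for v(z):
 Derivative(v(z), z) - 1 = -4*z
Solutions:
 v(z) = C1 - 2*z^2 + z


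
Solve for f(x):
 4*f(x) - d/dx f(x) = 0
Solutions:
 f(x) = C1*exp(4*x)


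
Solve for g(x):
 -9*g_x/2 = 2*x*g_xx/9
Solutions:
 g(x) = C1 + C2/x^(77/4)


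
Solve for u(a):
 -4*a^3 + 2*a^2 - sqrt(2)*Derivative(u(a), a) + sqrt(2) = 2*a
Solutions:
 u(a) = C1 - sqrt(2)*a^4/2 + sqrt(2)*a^3/3 - sqrt(2)*a^2/2 + a


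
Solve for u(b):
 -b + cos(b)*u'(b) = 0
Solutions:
 u(b) = C1 + Integral(b/cos(b), b)


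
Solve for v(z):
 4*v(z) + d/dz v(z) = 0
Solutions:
 v(z) = C1*exp(-4*z)


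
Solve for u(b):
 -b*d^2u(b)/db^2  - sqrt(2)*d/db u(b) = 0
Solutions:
 u(b) = C1 + C2*b^(1 - sqrt(2))


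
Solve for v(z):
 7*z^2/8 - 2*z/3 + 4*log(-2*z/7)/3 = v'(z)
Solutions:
 v(z) = C1 + 7*z^3/24 - z^2/3 + 4*z*log(-z)/3 + 4*z*(-log(7) - 1 + log(2))/3


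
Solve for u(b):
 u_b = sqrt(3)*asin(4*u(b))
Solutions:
 Integral(1/asin(4*_y), (_y, u(b))) = C1 + sqrt(3)*b


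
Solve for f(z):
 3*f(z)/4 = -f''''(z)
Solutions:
 f(z) = (C1*sin(3^(1/4)*z/2) + C2*cos(3^(1/4)*z/2))*exp(-3^(1/4)*z/2) + (C3*sin(3^(1/4)*z/2) + C4*cos(3^(1/4)*z/2))*exp(3^(1/4)*z/2)


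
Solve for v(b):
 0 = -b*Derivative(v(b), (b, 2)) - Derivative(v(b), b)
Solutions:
 v(b) = C1 + C2*log(b)


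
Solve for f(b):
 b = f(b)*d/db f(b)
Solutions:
 f(b) = -sqrt(C1 + b^2)
 f(b) = sqrt(C1 + b^2)


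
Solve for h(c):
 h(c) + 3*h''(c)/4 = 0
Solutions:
 h(c) = C1*sin(2*sqrt(3)*c/3) + C2*cos(2*sqrt(3)*c/3)


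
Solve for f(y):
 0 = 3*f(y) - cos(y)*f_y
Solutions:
 f(y) = C1*(sin(y) + 1)^(3/2)/(sin(y) - 1)^(3/2)


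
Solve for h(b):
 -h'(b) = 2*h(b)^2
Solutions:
 h(b) = 1/(C1 + 2*b)


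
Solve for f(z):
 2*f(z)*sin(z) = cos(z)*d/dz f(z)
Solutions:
 f(z) = C1/cos(z)^2


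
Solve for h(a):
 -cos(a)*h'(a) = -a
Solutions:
 h(a) = C1 + Integral(a/cos(a), a)


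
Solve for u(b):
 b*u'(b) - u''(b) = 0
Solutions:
 u(b) = C1 + C2*erfi(sqrt(2)*b/2)


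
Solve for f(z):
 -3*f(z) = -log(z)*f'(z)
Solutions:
 f(z) = C1*exp(3*li(z))


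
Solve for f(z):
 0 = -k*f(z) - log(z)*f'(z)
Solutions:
 f(z) = C1*exp(-k*li(z))


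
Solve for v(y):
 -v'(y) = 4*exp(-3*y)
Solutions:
 v(y) = C1 + 4*exp(-3*y)/3


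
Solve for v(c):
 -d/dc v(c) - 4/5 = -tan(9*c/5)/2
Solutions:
 v(c) = C1 - 4*c/5 - 5*log(cos(9*c/5))/18


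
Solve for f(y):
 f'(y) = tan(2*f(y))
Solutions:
 f(y) = -asin(C1*exp(2*y))/2 + pi/2
 f(y) = asin(C1*exp(2*y))/2


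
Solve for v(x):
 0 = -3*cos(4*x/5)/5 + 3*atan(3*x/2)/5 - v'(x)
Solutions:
 v(x) = C1 + 3*x*atan(3*x/2)/5 - log(9*x^2 + 4)/5 - 3*sin(4*x/5)/4


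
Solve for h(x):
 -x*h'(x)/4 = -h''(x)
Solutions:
 h(x) = C1 + C2*erfi(sqrt(2)*x/4)


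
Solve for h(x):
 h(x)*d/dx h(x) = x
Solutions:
 h(x) = -sqrt(C1 + x^2)
 h(x) = sqrt(C1 + x^2)


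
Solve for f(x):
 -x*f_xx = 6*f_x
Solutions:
 f(x) = C1 + C2/x^5


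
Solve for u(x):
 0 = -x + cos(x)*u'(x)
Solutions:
 u(x) = C1 + Integral(x/cos(x), x)


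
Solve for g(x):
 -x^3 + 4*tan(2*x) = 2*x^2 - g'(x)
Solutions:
 g(x) = C1 + x^4/4 + 2*x^3/3 + 2*log(cos(2*x))


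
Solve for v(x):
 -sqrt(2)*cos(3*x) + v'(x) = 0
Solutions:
 v(x) = C1 + sqrt(2)*sin(3*x)/3


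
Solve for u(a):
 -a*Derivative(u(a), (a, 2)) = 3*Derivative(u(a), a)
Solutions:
 u(a) = C1 + C2/a^2


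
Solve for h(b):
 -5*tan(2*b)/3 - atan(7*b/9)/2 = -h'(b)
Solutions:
 h(b) = C1 + b*atan(7*b/9)/2 - 9*log(49*b^2 + 81)/28 - 5*log(cos(2*b))/6


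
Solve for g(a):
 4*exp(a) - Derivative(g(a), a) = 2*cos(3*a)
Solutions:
 g(a) = C1 + 4*exp(a) - 2*sin(3*a)/3


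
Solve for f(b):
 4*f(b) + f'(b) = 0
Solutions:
 f(b) = C1*exp(-4*b)


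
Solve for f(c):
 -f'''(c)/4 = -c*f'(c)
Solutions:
 f(c) = C1 + Integral(C2*airyai(2^(2/3)*c) + C3*airybi(2^(2/3)*c), c)


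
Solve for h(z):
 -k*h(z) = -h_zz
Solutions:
 h(z) = C1*exp(-sqrt(k)*z) + C2*exp(sqrt(k)*z)


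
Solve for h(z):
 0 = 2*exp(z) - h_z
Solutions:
 h(z) = C1 + 2*exp(z)


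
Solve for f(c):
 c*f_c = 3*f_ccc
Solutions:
 f(c) = C1 + Integral(C2*airyai(3^(2/3)*c/3) + C3*airybi(3^(2/3)*c/3), c)


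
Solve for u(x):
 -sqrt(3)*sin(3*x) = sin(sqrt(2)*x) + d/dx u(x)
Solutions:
 u(x) = C1 + sqrt(3)*cos(3*x)/3 + sqrt(2)*cos(sqrt(2)*x)/2


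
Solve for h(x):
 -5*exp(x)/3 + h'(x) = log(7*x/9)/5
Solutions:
 h(x) = C1 + x*log(x)/5 + x*(-2*log(3) - 1 + log(7))/5 + 5*exp(x)/3


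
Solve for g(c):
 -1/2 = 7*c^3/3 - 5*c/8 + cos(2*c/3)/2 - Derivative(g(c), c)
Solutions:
 g(c) = C1 + 7*c^4/12 - 5*c^2/16 + c/2 + 3*sin(2*c/3)/4


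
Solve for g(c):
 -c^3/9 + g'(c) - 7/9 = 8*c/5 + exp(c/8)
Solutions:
 g(c) = C1 + c^4/36 + 4*c^2/5 + 7*c/9 + 8*exp(c/8)


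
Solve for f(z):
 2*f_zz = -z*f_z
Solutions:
 f(z) = C1 + C2*erf(z/2)


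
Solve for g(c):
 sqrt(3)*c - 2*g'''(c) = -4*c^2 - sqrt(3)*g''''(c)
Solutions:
 g(c) = C1 + C2*c + C3*c^2 + C4*exp(2*sqrt(3)*c/3) + c^5/30 + 5*sqrt(3)*c^4/48 + 5*c^3/8


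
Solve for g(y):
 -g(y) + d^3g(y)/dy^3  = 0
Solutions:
 g(y) = C3*exp(y) + (C1*sin(sqrt(3)*y/2) + C2*cos(sqrt(3)*y/2))*exp(-y/2)


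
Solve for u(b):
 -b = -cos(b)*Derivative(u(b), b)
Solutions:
 u(b) = C1 + Integral(b/cos(b), b)


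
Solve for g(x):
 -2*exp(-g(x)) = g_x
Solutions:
 g(x) = log(C1 - 2*x)


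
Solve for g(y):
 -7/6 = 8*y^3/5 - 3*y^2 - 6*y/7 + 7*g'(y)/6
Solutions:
 g(y) = C1 - 12*y^4/35 + 6*y^3/7 + 18*y^2/49 - y


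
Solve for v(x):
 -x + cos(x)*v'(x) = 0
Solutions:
 v(x) = C1 + Integral(x/cos(x), x)


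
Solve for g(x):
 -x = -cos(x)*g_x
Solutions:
 g(x) = C1 + Integral(x/cos(x), x)


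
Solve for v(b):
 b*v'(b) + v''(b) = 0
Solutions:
 v(b) = C1 + C2*erf(sqrt(2)*b/2)


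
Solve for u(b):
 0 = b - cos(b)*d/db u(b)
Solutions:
 u(b) = C1 + Integral(b/cos(b), b)


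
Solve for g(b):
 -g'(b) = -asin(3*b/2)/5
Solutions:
 g(b) = C1 + b*asin(3*b/2)/5 + sqrt(4 - 9*b^2)/15


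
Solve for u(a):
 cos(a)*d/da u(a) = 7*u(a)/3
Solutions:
 u(a) = C1*(sin(a) + 1)^(7/6)/(sin(a) - 1)^(7/6)


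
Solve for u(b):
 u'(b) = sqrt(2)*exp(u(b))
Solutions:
 u(b) = log(-1/(C1 + sqrt(2)*b))


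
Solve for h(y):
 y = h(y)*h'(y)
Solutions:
 h(y) = -sqrt(C1 + y^2)
 h(y) = sqrt(C1 + y^2)


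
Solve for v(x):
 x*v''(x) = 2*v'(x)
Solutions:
 v(x) = C1 + C2*x^3


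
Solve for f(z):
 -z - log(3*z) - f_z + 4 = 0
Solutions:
 f(z) = C1 - z^2/2 - z*log(z) - z*log(3) + 5*z


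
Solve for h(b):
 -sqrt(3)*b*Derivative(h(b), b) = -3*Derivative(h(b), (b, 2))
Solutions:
 h(b) = C1 + C2*erfi(sqrt(2)*3^(3/4)*b/6)


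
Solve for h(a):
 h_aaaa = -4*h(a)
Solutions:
 h(a) = (C1*sin(a) + C2*cos(a))*exp(-a) + (C3*sin(a) + C4*cos(a))*exp(a)


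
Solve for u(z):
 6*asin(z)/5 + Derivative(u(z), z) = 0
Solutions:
 u(z) = C1 - 6*z*asin(z)/5 - 6*sqrt(1 - z^2)/5


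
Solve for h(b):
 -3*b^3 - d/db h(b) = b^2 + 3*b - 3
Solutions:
 h(b) = C1 - 3*b^4/4 - b^3/3 - 3*b^2/2 + 3*b


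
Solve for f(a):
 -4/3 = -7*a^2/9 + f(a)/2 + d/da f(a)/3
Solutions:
 f(a) = C1*exp(-3*a/2) + 14*a^2/9 - 56*a/27 - 104/81


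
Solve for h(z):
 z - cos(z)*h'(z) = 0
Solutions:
 h(z) = C1 + Integral(z/cos(z), z)


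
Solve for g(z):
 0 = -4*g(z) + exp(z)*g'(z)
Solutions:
 g(z) = C1*exp(-4*exp(-z))


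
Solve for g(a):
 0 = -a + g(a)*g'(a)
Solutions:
 g(a) = -sqrt(C1 + a^2)
 g(a) = sqrt(C1 + a^2)


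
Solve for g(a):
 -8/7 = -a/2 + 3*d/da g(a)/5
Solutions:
 g(a) = C1 + 5*a^2/12 - 40*a/21


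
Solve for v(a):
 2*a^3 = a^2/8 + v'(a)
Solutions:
 v(a) = C1 + a^4/2 - a^3/24


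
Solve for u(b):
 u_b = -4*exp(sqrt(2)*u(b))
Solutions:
 u(b) = sqrt(2)*(2*log(1/(C1 + 4*b)) - log(2))/4


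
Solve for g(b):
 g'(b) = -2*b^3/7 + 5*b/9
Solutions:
 g(b) = C1 - b^4/14 + 5*b^2/18


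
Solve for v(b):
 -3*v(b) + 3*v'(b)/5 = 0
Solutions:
 v(b) = C1*exp(5*b)


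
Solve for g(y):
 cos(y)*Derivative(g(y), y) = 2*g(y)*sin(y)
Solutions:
 g(y) = C1/cos(y)^2


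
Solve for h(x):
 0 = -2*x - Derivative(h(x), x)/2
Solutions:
 h(x) = C1 - 2*x^2


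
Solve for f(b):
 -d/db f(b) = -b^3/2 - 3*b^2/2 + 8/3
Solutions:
 f(b) = C1 + b^4/8 + b^3/2 - 8*b/3


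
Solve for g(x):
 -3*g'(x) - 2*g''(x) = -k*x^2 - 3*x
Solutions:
 g(x) = C1 + C2*exp(-3*x/2) + k*x^3/9 - 2*k*x^2/9 + 8*k*x/27 + x^2/2 - 2*x/3


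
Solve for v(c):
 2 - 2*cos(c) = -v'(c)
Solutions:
 v(c) = C1 - 2*c + 2*sin(c)


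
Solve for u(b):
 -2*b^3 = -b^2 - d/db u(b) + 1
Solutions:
 u(b) = C1 + b^4/2 - b^3/3 + b


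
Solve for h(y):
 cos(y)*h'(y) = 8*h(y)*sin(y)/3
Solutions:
 h(y) = C1/cos(y)^(8/3)


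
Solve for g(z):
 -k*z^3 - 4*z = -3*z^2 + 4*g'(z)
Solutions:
 g(z) = C1 - k*z^4/16 + z^3/4 - z^2/2


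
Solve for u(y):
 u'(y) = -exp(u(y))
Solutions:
 u(y) = log(1/(C1 + y))


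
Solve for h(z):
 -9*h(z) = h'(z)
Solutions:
 h(z) = C1*exp(-9*z)


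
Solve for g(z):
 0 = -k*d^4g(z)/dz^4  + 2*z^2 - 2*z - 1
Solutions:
 g(z) = C1 + C2*z + C3*z^2 + C4*z^3 + z^6/(180*k) - z^5/(60*k) - z^4/(24*k)


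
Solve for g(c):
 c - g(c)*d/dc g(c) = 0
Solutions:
 g(c) = -sqrt(C1 + c^2)
 g(c) = sqrt(C1 + c^2)


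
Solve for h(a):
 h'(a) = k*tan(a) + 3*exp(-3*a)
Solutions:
 h(a) = C1 + k*log(tan(a)^2 + 1)/2 - exp(-3*a)


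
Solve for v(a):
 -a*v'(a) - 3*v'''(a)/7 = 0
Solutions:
 v(a) = C1 + Integral(C2*airyai(-3^(2/3)*7^(1/3)*a/3) + C3*airybi(-3^(2/3)*7^(1/3)*a/3), a)


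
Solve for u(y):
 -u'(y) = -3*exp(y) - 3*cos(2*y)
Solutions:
 u(y) = C1 + 3*exp(y) + 3*sin(2*y)/2


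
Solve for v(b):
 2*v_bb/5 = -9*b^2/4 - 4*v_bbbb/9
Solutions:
 v(b) = C1 + C2*b + C3*sin(3*sqrt(10)*b/10) + C4*cos(3*sqrt(10)*b/10) - 15*b^4/32 + 25*b^2/4


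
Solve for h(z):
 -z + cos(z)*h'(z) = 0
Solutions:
 h(z) = C1 + Integral(z/cos(z), z)


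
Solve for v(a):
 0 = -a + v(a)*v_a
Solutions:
 v(a) = -sqrt(C1 + a^2)
 v(a) = sqrt(C1 + a^2)


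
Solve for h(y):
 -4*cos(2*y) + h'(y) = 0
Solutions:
 h(y) = C1 + 2*sin(2*y)


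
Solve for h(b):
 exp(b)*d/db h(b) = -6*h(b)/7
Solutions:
 h(b) = C1*exp(6*exp(-b)/7)


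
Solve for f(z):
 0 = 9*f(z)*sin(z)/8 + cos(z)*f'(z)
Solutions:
 f(z) = C1*cos(z)^(9/8)


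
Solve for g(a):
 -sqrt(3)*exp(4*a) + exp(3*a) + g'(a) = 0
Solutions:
 g(a) = C1 + sqrt(3)*exp(4*a)/4 - exp(3*a)/3


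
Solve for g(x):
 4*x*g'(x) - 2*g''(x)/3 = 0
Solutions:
 g(x) = C1 + C2*erfi(sqrt(3)*x)


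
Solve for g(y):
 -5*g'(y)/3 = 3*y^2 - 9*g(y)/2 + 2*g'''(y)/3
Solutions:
 g(y) = C1*exp(3^(1/3)*y*(-(243 + sqrt(62049))^(1/3) + 10*3^(1/3)/(243 + sqrt(62049))^(1/3))/12)*sin(3^(1/6)*y*(30/(243 + sqrt(62049))^(1/3) + 3^(2/3)*(243 + sqrt(62049))^(1/3))/12) + C2*exp(3^(1/3)*y*(-(243 + sqrt(62049))^(1/3) + 10*3^(1/3)/(243 + sqrt(62049))^(1/3))/12)*cos(3^(1/6)*y*(30/(243 + sqrt(62049))^(1/3) + 3^(2/3)*(243 + sqrt(62049))^(1/3))/12) + C3*exp(-3^(1/3)*y*(-(243 + sqrt(62049))^(1/3) + 10*3^(1/3)/(243 + sqrt(62049))^(1/3))/6) + 2*y^2/3 + 40*y/81 + 400/2187


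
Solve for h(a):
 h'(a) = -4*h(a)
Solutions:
 h(a) = C1*exp(-4*a)


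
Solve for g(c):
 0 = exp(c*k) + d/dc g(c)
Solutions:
 g(c) = C1 - exp(c*k)/k


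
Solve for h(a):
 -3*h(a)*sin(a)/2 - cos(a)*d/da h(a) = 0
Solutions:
 h(a) = C1*cos(a)^(3/2)


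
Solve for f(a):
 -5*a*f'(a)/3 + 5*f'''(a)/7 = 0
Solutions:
 f(a) = C1 + Integral(C2*airyai(3^(2/3)*7^(1/3)*a/3) + C3*airybi(3^(2/3)*7^(1/3)*a/3), a)


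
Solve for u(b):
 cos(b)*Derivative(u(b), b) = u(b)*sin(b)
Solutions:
 u(b) = C1/cos(b)


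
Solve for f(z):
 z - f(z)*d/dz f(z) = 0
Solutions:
 f(z) = -sqrt(C1 + z^2)
 f(z) = sqrt(C1 + z^2)


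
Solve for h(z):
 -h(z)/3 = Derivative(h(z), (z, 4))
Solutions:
 h(z) = (C1*sin(sqrt(2)*3^(3/4)*z/6) + C2*cos(sqrt(2)*3^(3/4)*z/6))*exp(-sqrt(2)*3^(3/4)*z/6) + (C3*sin(sqrt(2)*3^(3/4)*z/6) + C4*cos(sqrt(2)*3^(3/4)*z/6))*exp(sqrt(2)*3^(3/4)*z/6)


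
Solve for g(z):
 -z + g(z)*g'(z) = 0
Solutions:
 g(z) = -sqrt(C1 + z^2)
 g(z) = sqrt(C1 + z^2)


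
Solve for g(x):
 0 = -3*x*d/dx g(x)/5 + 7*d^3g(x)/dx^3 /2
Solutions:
 g(x) = C1 + Integral(C2*airyai(35^(2/3)*6^(1/3)*x/35) + C3*airybi(35^(2/3)*6^(1/3)*x/35), x)


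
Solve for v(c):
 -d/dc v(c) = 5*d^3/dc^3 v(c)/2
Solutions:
 v(c) = C1 + C2*sin(sqrt(10)*c/5) + C3*cos(sqrt(10)*c/5)


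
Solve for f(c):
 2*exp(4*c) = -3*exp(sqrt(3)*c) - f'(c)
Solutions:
 f(c) = C1 - exp(4*c)/2 - sqrt(3)*exp(sqrt(3)*c)


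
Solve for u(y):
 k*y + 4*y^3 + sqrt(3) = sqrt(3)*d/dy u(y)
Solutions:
 u(y) = C1 + sqrt(3)*k*y^2/6 + sqrt(3)*y^4/3 + y


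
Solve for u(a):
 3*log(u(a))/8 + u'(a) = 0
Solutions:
 li(u(a)) = C1 - 3*a/8


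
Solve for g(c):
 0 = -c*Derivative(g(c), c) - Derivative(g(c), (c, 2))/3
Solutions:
 g(c) = C1 + C2*erf(sqrt(6)*c/2)


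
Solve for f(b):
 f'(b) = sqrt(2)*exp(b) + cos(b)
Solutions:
 f(b) = C1 + sqrt(2)*exp(b) + sin(b)


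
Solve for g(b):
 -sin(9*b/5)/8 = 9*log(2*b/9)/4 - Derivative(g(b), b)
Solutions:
 g(b) = C1 + 9*b*log(b)/4 - 9*b*log(3)/2 - 9*b/4 + 9*b*log(2)/4 - 5*cos(9*b/5)/72


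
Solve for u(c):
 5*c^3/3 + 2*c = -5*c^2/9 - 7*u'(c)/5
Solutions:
 u(c) = C1 - 25*c^4/84 - 25*c^3/189 - 5*c^2/7


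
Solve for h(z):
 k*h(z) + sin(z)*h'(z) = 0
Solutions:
 h(z) = C1*exp(k*(-log(cos(z) - 1) + log(cos(z) + 1))/2)


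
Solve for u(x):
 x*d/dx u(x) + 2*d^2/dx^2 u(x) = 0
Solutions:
 u(x) = C1 + C2*erf(x/2)


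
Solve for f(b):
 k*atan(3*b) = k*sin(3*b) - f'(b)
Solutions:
 f(b) = C1 - k*(b*atan(3*b) - log(9*b^2 + 1)/6 + cos(3*b)/3)


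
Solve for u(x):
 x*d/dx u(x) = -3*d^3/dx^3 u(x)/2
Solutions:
 u(x) = C1 + Integral(C2*airyai(-2^(1/3)*3^(2/3)*x/3) + C3*airybi(-2^(1/3)*3^(2/3)*x/3), x)


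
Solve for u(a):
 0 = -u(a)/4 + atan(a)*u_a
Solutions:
 u(a) = C1*exp(Integral(1/atan(a), a)/4)


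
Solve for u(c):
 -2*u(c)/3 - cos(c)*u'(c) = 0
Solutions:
 u(c) = C1*(sin(c) - 1)^(1/3)/(sin(c) + 1)^(1/3)


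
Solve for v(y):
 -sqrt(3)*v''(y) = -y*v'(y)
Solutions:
 v(y) = C1 + C2*erfi(sqrt(2)*3^(3/4)*y/6)


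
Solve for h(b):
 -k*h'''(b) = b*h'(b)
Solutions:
 h(b) = C1 + Integral(C2*airyai(b*(-1/k)^(1/3)) + C3*airybi(b*(-1/k)^(1/3)), b)


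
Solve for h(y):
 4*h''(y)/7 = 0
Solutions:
 h(y) = C1 + C2*y


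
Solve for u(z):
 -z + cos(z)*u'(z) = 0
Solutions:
 u(z) = C1 + Integral(z/cos(z), z)


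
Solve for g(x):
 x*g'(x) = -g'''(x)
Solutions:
 g(x) = C1 + Integral(C2*airyai(-x) + C3*airybi(-x), x)


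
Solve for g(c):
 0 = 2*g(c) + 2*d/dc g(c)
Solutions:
 g(c) = C1*exp(-c)


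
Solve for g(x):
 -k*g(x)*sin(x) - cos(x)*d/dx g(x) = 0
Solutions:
 g(x) = C1*exp(k*log(cos(x)))


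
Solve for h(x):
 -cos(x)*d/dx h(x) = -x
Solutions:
 h(x) = C1 + Integral(x/cos(x), x)


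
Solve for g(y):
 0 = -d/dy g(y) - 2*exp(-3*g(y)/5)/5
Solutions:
 g(y) = 5*log(C1 - 6*y/25)/3
 g(y) = 5*log((-15^(1/3) - 3^(5/6)*5^(1/3)*I)*(C1 - 2*y)^(1/3)/10)
 g(y) = 5*log((-15^(1/3) + 3^(5/6)*5^(1/3)*I)*(C1 - 2*y)^(1/3)/10)


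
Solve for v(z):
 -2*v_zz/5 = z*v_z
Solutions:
 v(z) = C1 + C2*erf(sqrt(5)*z/2)


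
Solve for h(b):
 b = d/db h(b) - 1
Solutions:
 h(b) = C1 + b^2/2 + b


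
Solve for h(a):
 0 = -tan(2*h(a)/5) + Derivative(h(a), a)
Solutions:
 h(a) = -5*asin(C1*exp(2*a/5))/2 + 5*pi/2
 h(a) = 5*asin(C1*exp(2*a/5))/2


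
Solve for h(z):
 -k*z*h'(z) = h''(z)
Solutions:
 h(z) = Piecewise((-sqrt(2)*sqrt(pi)*C1*erf(sqrt(2)*sqrt(k)*z/2)/(2*sqrt(k)) - C2, (k > 0) | (k < 0)), (-C1*z - C2, True))


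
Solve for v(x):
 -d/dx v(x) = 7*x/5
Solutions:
 v(x) = C1 - 7*x^2/10


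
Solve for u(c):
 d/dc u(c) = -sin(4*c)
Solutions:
 u(c) = C1 + cos(4*c)/4


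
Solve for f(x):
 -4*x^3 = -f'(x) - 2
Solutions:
 f(x) = C1 + x^4 - 2*x


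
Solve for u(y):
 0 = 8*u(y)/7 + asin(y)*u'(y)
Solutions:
 u(y) = C1*exp(-8*Integral(1/asin(y), y)/7)


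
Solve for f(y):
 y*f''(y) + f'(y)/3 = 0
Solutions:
 f(y) = C1 + C2*y^(2/3)


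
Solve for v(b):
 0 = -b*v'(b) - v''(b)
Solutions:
 v(b) = C1 + C2*erf(sqrt(2)*b/2)


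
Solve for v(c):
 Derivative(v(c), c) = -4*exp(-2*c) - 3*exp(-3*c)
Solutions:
 v(c) = C1 + 2*exp(-2*c) + exp(-3*c)


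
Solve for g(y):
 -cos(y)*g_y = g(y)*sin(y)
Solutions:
 g(y) = C1*cos(y)


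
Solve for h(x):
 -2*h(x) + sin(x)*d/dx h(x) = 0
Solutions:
 h(x) = C1*(cos(x) - 1)/(cos(x) + 1)


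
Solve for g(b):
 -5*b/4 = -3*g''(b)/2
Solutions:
 g(b) = C1 + C2*b + 5*b^3/36


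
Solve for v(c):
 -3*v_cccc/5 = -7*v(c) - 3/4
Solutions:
 v(c) = C1*exp(-3^(3/4)*35^(1/4)*c/3) + C2*exp(3^(3/4)*35^(1/4)*c/3) + C3*sin(3^(3/4)*35^(1/4)*c/3) + C4*cos(3^(3/4)*35^(1/4)*c/3) - 3/28


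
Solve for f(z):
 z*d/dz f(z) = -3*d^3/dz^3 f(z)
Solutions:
 f(z) = C1 + Integral(C2*airyai(-3^(2/3)*z/3) + C3*airybi(-3^(2/3)*z/3), z)


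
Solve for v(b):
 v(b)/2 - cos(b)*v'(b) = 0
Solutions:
 v(b) = C1*(sin(b) + 1)^(1/4)/(sin(b) - 1)^(1/4)


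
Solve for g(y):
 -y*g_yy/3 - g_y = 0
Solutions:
 g(y) = C1 + C2/y^2


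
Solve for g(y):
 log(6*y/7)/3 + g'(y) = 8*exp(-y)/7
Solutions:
 g(y) = C1 - y*log(y)/3 + y*(-log(6) + 1 + log(7))/3 - 8*exp(-y)/7


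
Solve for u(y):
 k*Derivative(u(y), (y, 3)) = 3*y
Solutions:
 u(y) = C1 + C2*y + C3*y^2 + y^4/(8*k)


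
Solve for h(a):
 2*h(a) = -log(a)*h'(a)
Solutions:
 h(a) = C1*exp(-2*li(a))


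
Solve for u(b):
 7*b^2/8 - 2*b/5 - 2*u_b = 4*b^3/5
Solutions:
 u(b) = C1 - b^4/10 + 7*b^3/48 - b^2/10


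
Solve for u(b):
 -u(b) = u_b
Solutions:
 u(b) = C1*exp(-b)


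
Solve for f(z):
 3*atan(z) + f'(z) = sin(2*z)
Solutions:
 f(z) = C1 - 3*z*atan(z) + 3*log(z^2 + 1)/2 - cos(2*z)/2


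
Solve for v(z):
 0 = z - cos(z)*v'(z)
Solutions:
 v(z) = C1 + Integral(z/cos(z), z)


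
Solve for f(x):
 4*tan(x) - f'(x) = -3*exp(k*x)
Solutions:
 f(x) = C1 + 3*Piecewise((exp(k*x)/k, Ne(k, 0)), (x, True)) - 4*log(cos(x))


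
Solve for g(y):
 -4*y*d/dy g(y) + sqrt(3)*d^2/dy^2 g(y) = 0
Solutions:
 g(y) = C1 + C2*erfi(sqrt(2)*3^(3/4)*y/3)


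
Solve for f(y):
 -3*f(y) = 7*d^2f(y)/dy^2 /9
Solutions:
 f(y) = C1*sin(3*sqrt(21)*y/7) + C2*cos(3*sqrt(21)*y/7)


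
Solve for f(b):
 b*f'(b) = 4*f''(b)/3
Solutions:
 f(b) = C1 + C2*erfi(sqrt(6)*b/4)


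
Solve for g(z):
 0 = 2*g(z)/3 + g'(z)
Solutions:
 g(z) = C1*exp(-2*z/3)


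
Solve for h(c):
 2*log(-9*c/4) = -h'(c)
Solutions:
 h(c) = C1 - 2*c*log(-c) + 2*c*(-2*log(3) + 1 + 2*log(2))


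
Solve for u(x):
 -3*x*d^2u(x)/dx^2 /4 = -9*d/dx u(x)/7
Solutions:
 u(x) = C1 + C2*x^(19/7)


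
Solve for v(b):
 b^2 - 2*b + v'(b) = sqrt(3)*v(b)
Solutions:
 v(b) = C1*exp(sqrt(3)*b) + sqrt(3)*b^2/3 - 2*sqrt(3)*b/3 + 2*b/3 - 2/3 + 2*sqrt(3)/9


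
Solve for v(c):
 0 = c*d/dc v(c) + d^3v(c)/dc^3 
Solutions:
 v(c) = C1 + Integral(C2*airyai(-c) + C3*airybi(-c), c)


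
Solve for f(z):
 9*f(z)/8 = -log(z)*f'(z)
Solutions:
 f(z) = C1*exp(-9*li(z)/8)


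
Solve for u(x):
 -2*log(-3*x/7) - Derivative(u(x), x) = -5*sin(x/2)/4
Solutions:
 u(x) = C1 - 2*x*log(-x) - 2*x*log(3) + 2*x + 2*x*log(7) - 5*cos(x/2)/2


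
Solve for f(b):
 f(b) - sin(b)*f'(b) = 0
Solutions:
 f(b) = C1*sqrt(cos(b) - 1)/sqrt(cos(b) + 1)


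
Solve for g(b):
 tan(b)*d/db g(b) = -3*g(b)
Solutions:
 g(b) = C1/sin(b)^3


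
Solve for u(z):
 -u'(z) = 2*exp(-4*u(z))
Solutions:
 u(z) = log(-I*(C1 - 8*z)^(1/4))
 u(z) = log(I*(C1 - 8*z)^(1/4))
 u(z) = log(-(C1 - 8*z)^(1/4))
 u(z) = log(C1 - 8*z)/4


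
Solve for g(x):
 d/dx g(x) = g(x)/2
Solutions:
 g(x) = C1*exp(x/2)


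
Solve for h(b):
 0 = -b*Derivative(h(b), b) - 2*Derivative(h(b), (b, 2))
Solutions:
 h(b) = C1 + C2*erf(b/2)


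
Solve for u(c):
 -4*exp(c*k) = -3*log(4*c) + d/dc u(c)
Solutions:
 u(c) = C1 + 3*c*log(c) + 3*c*(-1 + 2*log(2)) + Piecewise((-4*exp(c*k)/k, Ne(k, 0)), (-4*c, True))


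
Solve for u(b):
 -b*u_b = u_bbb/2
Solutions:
 u(b) = C1 + Integral(C2*airyai(-2^(1/3)*b) + C3*airybi(-2^(1/3)*b), b)


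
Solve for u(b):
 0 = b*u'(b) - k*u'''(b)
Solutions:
 u(b) = C1 + Integral(C2*airyai(b*(1/k)^(1/3)) + C3*airybi(b*(1/k)^(1/3)), b)


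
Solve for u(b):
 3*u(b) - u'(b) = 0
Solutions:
 u(b) = C1*exp(3*b)


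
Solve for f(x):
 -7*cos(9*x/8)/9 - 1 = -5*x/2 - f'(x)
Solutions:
 f(x) = C1 - 5*x^2/4 + x + 56*sin(9*x/8)/81


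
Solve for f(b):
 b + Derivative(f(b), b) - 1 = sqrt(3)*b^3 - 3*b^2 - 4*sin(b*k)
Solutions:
 f(b) = C1 + sqrt(3)*b^4/4 - b^3 - b^2/2 + b + 4*cos(b*k)/k


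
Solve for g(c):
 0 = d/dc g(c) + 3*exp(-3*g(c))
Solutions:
 g(c) = log(C1 - 9*c)/3
 g(c) = log((-3^(1/3) - 3^(5/6)*I)*(C1 - 3*c)^(1/3)/2)
 g(c) = log((-3^(1/3) + 3^(5/6)*I)*(C1 - 3*c)^(1/3)/2)


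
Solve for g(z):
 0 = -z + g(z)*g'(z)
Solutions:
 g(z) = -sqrt(C1 + z^2)
 g(z) = sqrt(C1 + z^2)


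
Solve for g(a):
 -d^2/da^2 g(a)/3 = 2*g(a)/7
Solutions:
 g(a) = C1*sin(sqrt(42)*a/7) + C2*cos(sqrt(42)*a/7)


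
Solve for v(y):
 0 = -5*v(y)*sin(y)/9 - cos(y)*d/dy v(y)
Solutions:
 v(y) = C1*cos(y)^(5/9)


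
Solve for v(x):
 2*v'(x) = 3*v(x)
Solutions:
 v(x) = C1*exp(3*x/2)


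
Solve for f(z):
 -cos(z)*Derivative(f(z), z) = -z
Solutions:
 f(z) = C1 + Integral(z/cos(z), z)


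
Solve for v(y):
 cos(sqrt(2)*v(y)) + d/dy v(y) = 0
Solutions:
 v(y) = sqrt(2)*(pi - asin((exp(2*sqrt(2)*C1) + exp(2*sqrt(2)*y))/(exp(2*sqrt(2)*C1) - exp(2*sqrt(2)*y))))/2
 v(y) = sqrt(2)*asin((exp(2*sqrt(2)*C1) + exp(2*sqrt(2)*y))/(exp(2*sqrt(2)*C1) - exp(2*sqrt(2)*y)))/2


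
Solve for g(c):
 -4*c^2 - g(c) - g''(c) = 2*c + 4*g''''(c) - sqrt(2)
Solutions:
 g(c) = -4*c^2 - 2*c + (C1*sin(sqrt(2)*c*cos(atan(sqrt(15))/2)/2) + C2*cos(sqrt(2)*c*cos(atan(sqrt(15))/2)/2))*exp(-sqrt(2)*c*sin(atan(sqrt(15))/2)/2) + (C3*sin(sqrt(2)*c*cos(atan(sqrt(15))/2)/2) + C4*cos(sqrt(2)*c*cos(atan(sqrt(15))/2)/2))*exp(sqrt(2)*c*sin(atan(sqrt(15))/2)/2) + sqrt(2) + 8


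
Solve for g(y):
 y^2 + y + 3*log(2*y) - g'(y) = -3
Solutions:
 g(y) = C1 + y^3/3 + y^2/2 + 3*y*log(y) + y*log(8)


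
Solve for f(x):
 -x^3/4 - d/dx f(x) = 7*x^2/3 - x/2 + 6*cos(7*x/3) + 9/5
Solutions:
 f(x) = C1 - x^4/16 - 7*x^3/9 + x^2/4 - 9*x/5 - 18*sin(7*x/3)/7


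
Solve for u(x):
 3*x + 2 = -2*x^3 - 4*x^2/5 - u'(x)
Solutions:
 u(x) = C1 - x^4/2 - 4*x^3/15 - 3*x^2/2 - 2*x


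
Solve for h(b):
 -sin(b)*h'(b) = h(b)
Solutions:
 h(b) = C1*sqrt(cos(b) + 1)/sqrt(cos(b) - 1)


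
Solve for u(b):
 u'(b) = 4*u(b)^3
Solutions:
 u(b) = -sqrt(2)*sqrt(-1/(C1 + 4*b))/2
 u(b) = sqrt(2)*sqrt(-1/(C1 + 4*b))/2


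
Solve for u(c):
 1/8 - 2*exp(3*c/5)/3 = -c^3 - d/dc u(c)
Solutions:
 u(c) = C1 - c^4/4 - c/8 + 10*exp(3*c/5)/9


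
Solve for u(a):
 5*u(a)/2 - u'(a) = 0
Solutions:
 u(a) = C1*exp(5*a/2)


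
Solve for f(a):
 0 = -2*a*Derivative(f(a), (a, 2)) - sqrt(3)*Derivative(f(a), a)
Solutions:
 f(a) = C1 + C2*a^(1 - sqrt(3)/2)


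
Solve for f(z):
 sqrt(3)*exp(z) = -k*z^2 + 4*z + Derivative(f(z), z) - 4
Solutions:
 f(z) = C1 + k*z^3/3 - 2*z^2 + 4*z + sqrt(3)*exp(z)


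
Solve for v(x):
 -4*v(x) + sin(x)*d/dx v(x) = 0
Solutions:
 v(x) = C1*(cos(x)^2 - 2*cos(x) + 1)/(cos(x)^2 + 2*cos(x) + 1)


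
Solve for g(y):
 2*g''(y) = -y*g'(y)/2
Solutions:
 g(y) = C1 + C2*erf(sqrt(2)*y/4)


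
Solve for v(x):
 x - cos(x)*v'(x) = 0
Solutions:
 v(x) = C1 + Integral(x/cos(x), x)


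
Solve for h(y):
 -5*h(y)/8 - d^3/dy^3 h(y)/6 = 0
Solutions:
 h(y) = C3*exp(-30^(1/3)*y/2) + (C1*sin(10^(1/3)*3^(5/6)*y/4) + C2*cos(10^(1/3)*3^(5/6)*y/4))*exp(30^(1/3)*y/4)


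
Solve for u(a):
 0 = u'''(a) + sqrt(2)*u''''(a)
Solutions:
 u(a) = C1 + C2*a + C3*a^2 + C4*exp(-sqrt(2)*a/2)


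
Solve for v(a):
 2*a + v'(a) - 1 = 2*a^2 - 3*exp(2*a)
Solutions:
 v(a) = C1 + 2*a^3/3 - a^2 + a - 3*exp(2*a)/2


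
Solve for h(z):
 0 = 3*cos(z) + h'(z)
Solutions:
 h(z) = C1 - 3*sin(z)


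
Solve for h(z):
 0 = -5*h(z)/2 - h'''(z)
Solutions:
 h(z) = C3*exp(-2^(2/3)*5^(1/3)*z/2) + (C1*sin(2^(2/3)*sqrt(3)*5^(1/3)*z/4) + C2*cos(2^(2/3)*sqrt(3)*5^(1/3)*z/4))*exp(2^(2/3)*5^(1/3)*z/4)


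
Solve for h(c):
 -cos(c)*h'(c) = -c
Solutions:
 h(c) = C1 + Integral(c/cos(c), c)


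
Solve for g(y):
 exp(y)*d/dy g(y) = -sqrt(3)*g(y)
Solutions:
 g(y) = C1*exp(sqrt(3)*exp(-y))


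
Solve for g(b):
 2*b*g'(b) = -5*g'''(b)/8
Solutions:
 g(b) = C1 + Integral(C2*airyai(-2*2^(1/3)*5^(2/3)*b/5) + C3*airybi(-2*2^(1/3)*5^(2/3)*b/5), b)


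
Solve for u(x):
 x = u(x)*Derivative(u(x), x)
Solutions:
 u(x) = -sqrt(C1 + x^2)
 u(x) = sqrt(C1 + x^2)


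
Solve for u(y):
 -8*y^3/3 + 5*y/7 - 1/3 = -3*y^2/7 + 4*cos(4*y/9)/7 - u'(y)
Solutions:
 u(y) = C1 + 2*y^4/3 - y^3/7 - 5*y^2/14 + y/3 + 9*sin(4*y/9)/7


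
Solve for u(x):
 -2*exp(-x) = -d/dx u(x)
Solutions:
 u(x) = C1 - 2*exp(-x)


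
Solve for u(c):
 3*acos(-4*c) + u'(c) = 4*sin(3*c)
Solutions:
 u(c) = C1 - 3*c*acos(-4*c) - 3*sqrt(1 - 16*c^2)/4 - 4*cos(3*c)/3


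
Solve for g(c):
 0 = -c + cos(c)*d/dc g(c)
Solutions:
 g(c) = C1 + Integral(c/cos(c), c)


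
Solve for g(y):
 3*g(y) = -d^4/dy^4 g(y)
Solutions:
 g(y) = (C1*sin(sqrt(2)*3^(1/4)*y/2) + C2*cos(sqrt(2)*3^(1/4)*y/2))*exp(-sqrt(2)*3^(1/4)*y/2) + (C3*sin(sqrt(2)*3^(1/4)*y/2) + C4*cos(sqrt(2)*3^(1/4)*y/2))*exp(sqrt(2)*3^(1/4)*y/2)


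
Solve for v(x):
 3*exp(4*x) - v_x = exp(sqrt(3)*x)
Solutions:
 v(x) = C1 + 3*exp(4*x)/4 - sqrt(3)*exp(sqrt(3)*x)/3


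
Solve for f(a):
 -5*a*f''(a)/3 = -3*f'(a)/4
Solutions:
 f(a) = C1 + C2*a^(29/20)


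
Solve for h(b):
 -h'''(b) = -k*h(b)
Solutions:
 h(b) = C1*exp(b*k^(1/3)) + C2*exp(b*k^(1/3)*(-1 + sqrt(3)*I)/2) + C3*exp(-b*k^(1/3)*(1 + sqrt(3)*I)/2)


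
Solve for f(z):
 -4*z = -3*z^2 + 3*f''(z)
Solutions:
 f(z) = C1 + C2*z + z^4/12 - 2*z^3/9


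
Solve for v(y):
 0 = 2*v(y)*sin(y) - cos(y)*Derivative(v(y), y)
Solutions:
 v(y) = C1/cos(y)^2


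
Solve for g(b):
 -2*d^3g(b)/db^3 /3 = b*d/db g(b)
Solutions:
 g(b) = C1 + Integral(C2*airyai(-2^(2/3)*3^(1/3)*b/2) + C3*airybi(-2^(2/3)*3^(1/3)*b/2), b)


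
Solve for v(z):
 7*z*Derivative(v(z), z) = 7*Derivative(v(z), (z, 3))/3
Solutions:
 v(z) = C1 + Integral(C2*airyai(3^(1/3)*z) + C3*airybi(3^(1/3)*z), z)


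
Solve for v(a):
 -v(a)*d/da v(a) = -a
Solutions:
 v(a) = -sqrt(C1 + a^2)
 v(a) = sqrt(C1 + a^2)


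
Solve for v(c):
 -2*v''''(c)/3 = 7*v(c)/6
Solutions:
 v(c) = (C1*sin(7^(1/4)*c/2) + C2*cos(7^(1/4)*c/2))*exp(-7^(1/4)*c/2) + (C3*sin(7^(1/4)*c/2) + C4*cos(7^(1/4)*c/2))*exp(7^(1/4)*c/2)


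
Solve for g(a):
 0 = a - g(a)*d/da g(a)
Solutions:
 g(a) = -sqrt(C1 + a^2)
 g(a) = sqrt(C1 + a^2)


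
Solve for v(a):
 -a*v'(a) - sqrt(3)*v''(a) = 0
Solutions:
 v(a) = C1 + C2*erf(sqrt(2)*3^(3/4)*a/6)


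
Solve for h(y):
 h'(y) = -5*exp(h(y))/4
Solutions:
 h(y) = log(1/(C1 + 5*y)) + 2*log(2)


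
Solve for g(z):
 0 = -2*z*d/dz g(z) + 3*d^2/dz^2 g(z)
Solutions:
 g(z) = C1 + C2*erfi(sqrt(3)*z/3)


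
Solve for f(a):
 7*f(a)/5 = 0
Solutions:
 f(a) = 0


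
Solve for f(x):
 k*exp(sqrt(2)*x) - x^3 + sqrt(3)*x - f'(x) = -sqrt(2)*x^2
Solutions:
 f(x) = C1 + sqrt(2)*k*exp(sqrt(2)*x)/2 - x^4/4 + sqrt(2)*x^3/3 + sqrt(3)*x^2/2


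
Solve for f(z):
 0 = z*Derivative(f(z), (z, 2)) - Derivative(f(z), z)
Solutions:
 f(z) = C1 + C2*z^2


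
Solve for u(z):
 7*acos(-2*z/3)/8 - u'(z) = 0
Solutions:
 u(z) = C1 + 7*z*acos(-2*z/3)/8 + 7*sqrt(9 - 4*z^2)/16


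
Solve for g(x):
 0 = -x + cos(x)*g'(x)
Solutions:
 g(x) = C1 + Integral(x/cos(x), x)


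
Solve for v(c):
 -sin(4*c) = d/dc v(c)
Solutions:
 v(c) = C1 + cos(4*c)/4


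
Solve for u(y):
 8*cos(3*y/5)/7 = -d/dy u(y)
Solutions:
 u(y) = C1 - 40*sin(3*y/5)/21


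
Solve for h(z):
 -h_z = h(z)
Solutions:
 h(z) = C1*exp(-z)


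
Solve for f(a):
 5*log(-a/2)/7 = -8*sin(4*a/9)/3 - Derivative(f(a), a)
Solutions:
 f(a) = C1 - 5*a*log(-a)/7 + 5*a*log(2)/7 + 5*a/7 + 6*cos(4*a/9)


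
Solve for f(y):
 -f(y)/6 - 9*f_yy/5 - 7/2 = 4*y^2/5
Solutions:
 f(y) = C1*sin(sqrt(30)*y/18) + C2*cos(sqrt(30)*y/18) - 24*y^2/5 + 2067/25


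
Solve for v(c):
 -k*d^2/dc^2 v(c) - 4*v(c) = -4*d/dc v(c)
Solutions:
 v(c) = C1*exp(2*c*(1 - sqrt(1 - k))/k) + C2*exp(2*c*(sqrt(1 - k) + 1)/k)


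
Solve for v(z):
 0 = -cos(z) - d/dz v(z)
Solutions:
 v(z) = C1 - sin(z)


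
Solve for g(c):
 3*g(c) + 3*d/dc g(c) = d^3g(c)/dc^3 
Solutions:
 g(c) = C1*exp(-2^(1/3)*c*(2/(sqrt(5) + 3)^(1/3) + 2^(1/3)*(sqrt(5) + 3)^(1/3))/4)*sin(2^(1/3)*sqrt(3)*c*(-2^(1/3)*(sqrt(5) + 3)^(1/3) + 2/(sqrt(5) + 3)^(1/3))/4) + C2*exp(-2^(1/3)*c*(2/(sqrt(5) + 3)^(1/3) + 2^(1/3)*(sqrt(5) + 3)^(1/3))/4)*cos(2^(1/3)*sqrt(3)*c*(-2^(1/3)*(sqrt(5) + 3)^(1/3) + 2/(sqrt(5) + 3)^(1/3))/4) + C3*exp(2^(1/3)*c*((sqrt(5) + 3)^(-1/3) + 2^(1/3)*(sqrt(5) + 3)^(1/3)/2))


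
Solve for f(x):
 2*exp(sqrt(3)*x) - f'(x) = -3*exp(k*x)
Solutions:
 f(x) = C1 + 2*sqrt(3)*exp(sqrt(3)*x)/3 + 3*exp(k*x)/k


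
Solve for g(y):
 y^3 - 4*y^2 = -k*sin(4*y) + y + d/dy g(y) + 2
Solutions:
 g(y) = C1 - k*cos(4*y)/4 + y^4/4 - 4*y^3/3 - y^2/2 - 2*y


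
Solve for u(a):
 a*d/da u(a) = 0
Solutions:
 u(a) = C1


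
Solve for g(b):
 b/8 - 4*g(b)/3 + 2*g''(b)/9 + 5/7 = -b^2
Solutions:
 g(b) = C1*exp(-sqrt(6)*b) + C2*exp(sqrt(6)*b) + 3*b^2/4 + 3*b/32 + 11/14


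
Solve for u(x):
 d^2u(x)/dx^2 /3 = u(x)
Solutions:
 u(x) = C1*exp(-sqrt(3)*x) + C2*exp(sqrt(3)*x)


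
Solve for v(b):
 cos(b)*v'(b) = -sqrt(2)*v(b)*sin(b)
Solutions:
 v(b) = C1*cos(b)^(sqrt(2))


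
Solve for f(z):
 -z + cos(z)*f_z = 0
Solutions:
 f(z) = C1 + Integral(z/cos(z), z)


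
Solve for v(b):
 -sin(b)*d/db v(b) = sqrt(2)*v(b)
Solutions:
 v(b) = C1*(cos(b) + 1)^(sqrt(2)/2)/(cos(b) - 1)^(sqrt(2)/2)


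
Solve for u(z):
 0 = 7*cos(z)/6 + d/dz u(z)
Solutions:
 u(z) = C1 - 7*sin(z)/6


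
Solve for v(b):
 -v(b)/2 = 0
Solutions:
 v(b) = 0


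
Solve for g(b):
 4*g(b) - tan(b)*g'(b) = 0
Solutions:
 g(b) = C1*sin(b)^4


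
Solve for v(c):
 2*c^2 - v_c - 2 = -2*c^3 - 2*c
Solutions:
 v(c) = C1 + c^4/2 + 2*c^3/3 + c^2 - 2*c


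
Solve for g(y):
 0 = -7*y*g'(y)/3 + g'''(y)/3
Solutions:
 g(y) = C1 + Integral(C2*airyai(7^(1/3)*y) + C3*airybi(7^(1/3)*y), y)


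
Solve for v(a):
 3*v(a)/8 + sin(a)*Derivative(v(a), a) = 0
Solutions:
 v(a) = C1*(cos(a) + 1)^(3/16)/(cos(a) - 1)^(3/16)


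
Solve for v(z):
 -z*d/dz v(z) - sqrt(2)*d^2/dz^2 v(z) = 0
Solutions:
 v(z) = C1 + C2*erf(2^(1/4)*z/2)


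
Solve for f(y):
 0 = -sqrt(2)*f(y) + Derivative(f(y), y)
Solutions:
 f(y) = C1*exp(sqrt(2)*y)


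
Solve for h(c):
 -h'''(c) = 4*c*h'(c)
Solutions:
 h(c) = C1 + Integral(C2*airyai(-2^(2/3)*c) + C3*airybi(-2^(2/3)*c), c)


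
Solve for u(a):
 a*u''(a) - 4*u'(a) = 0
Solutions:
 u(a) = C1 + C2*a^5


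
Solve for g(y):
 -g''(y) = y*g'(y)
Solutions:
 g(y) = C1 + C2*erf(sqrt(2)*y/2)


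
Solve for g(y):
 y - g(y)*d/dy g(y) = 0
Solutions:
 g(y) = -sqrt(C1 + y^2)
 g(y) = sqrt(C1 + y^2)


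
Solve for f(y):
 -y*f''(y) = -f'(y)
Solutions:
 f(y) = C1 + C2*y^2


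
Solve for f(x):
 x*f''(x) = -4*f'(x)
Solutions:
 f(x) = C1 + C2/x^3


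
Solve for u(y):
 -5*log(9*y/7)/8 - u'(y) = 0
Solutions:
 u(y) = C1 - 5*y*log(y)/8 - 5*y*log(3)/4 + 5*y/8 + 5*y*log(7)/8


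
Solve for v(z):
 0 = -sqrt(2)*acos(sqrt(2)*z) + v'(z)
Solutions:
 v(z) = C1 + sqrt(2)*(z*acos(sqrt(2)*z) - sqrt(2)*sqrt(1 - 2*z^2)/2)


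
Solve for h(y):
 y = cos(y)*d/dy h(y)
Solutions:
 h(y) = C1 + Integral(y/cos(y), y)


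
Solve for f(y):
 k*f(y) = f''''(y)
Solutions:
 f(y) = C1*exp(-k^(1/4)*y) + C2*exp(k^(1/4)*y) + C3*exp(-I*k^(1/4)*y) + C4*exp(I*k^(1/4)*y)
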